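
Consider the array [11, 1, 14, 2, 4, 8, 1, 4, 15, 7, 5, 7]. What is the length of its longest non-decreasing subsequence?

6

Let dp[i] be the longest non-decreasing subsequence ending at position i. Then dp = [1, 1, 2, 2, 3, 4, 2, 4, 5, 5, 5, 6].
The maximum is 6; one witness is 1, 2, 4, 4, 7, 7 at positions 2,4,5,8,10,12.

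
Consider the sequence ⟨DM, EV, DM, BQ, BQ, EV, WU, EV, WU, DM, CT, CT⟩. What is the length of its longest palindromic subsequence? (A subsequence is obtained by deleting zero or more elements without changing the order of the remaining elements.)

Using dp[i][j] = 2 + dp[i+1][j−1] if the ends match, else max(dp[i+1][j], dp[i][j−1]):
dp[1][12] = 6. A witness is DM EV BQ BQ EV DM at positions 1,2,4,5,8,10.

6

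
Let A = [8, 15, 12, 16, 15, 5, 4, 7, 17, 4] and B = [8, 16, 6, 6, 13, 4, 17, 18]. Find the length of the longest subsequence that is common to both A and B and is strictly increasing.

3

For each value that appears in both, track the longest common increasing run ending there.
The best achievable length is 3; one witness is 8, 16, 17 (A-positions 1,4,9, B-positions 1,2,7).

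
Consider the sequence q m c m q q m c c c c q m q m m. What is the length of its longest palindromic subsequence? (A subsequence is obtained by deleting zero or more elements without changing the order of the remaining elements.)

12

Using dp[i][j] = 2 + dp[i+1][j−1] if the ends match, else max(dp[i+1][j], dp[i][j−1]):
dp[1][16] = 12. A witness is mmqmccccmqmm at positions 2,4,5,7,8,9,10,11,13,14,15,16.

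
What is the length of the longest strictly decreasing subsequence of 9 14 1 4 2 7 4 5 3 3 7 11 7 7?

4

Scanning left to right, the best length ending at each element is: 9→1, 14→1, 1→2, 4→2, 2→3, 7→2, 4→3, 5→3, 3→4, 3→4, 7→2, 11→2, 7→3, 7→3.
So the longest decreasing subsequence has length 4, e.g. 9, 7, 4, 3.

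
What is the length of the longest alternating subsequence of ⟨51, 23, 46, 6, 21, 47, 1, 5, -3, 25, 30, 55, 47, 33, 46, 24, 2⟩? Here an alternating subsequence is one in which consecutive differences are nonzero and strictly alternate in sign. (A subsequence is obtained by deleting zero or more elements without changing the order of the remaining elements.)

Track the best alternating length ending on an up-step vs a down-step at each position: up/down = 1/1, 1/2, 3/2, 1/4, 5/4, 5/2, 1/6, 7/6, 1/8, 9/6, 9/6, 9/1, 9/10, 9/10, 11/10, 9/12, 9/12.
The maximum over both is 12; one such subsequence is 51, 23, 46, 6, 21, 1, 5, -3, 55, 33, 46, 24.

12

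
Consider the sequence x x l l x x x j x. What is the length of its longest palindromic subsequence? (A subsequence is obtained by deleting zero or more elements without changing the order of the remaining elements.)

6

One longest palindromic subsequence is xxxxxx (positions 1,2,5,6,7,9); it reads the same forward and backward, and the interval DP gives dp[1][9] = 6.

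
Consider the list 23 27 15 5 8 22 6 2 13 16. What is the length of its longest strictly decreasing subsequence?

5

Let dp[i] be the longest decreasing subsequence ending at position i. Then dp = [1, 1, 2, 3, 3, 2, 4, 5, 3, 3].
The maximum is 5; one witness is 23, 15, 8, 6, 2 at positions 1,3,5,7,8.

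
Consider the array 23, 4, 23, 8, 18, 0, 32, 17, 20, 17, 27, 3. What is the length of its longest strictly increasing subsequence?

One longest increasing subsequence is 4, 8, 18, 20, 27 (positions 2,4,5,9,11), of length 5; no longer one exists.

5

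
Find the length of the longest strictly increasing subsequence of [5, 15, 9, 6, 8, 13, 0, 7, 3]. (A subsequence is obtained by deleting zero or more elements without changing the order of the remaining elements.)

4

Let dp[i] be the longest increasing subsequence ending at position i. Then dp = [1, 2, 2, 2, 3, 4, 1, 3, 2].
The maximum is 4; one witness is 5, 6, 8, 13 at positions 1,4,5,6.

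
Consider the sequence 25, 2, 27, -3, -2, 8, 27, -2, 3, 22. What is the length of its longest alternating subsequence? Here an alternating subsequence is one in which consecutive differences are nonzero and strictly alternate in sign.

7

Track the best alternating length ending on an up-step vs a down-step at each position: up/down = 1/1, 1/2, 3/1, 1/4, 5/4, 5/4, 5/1, 5/6, 7/6, 7/6.
The maximum over both is 7; one such subsequence is 25, 2, 27, -3, 8, -2, 3.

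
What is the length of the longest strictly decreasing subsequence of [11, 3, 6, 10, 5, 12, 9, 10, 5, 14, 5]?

4

One longest decreasing subsequence is 11, 10, 9, 5 (positions 1,4,7,9), of length 4; no longer one exists.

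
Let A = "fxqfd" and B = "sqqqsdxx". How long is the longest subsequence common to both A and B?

2

A longest common subsequence is qd (length 2); the LCS DP confirms no longer common subsequence exists.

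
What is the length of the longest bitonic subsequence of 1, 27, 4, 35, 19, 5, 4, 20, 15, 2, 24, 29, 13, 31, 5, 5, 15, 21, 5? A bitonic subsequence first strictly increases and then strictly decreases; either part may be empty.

9

One longest bitonic subsequence is 1, 4, 19, 20, 24, 29, 31, 21, 5 (positions 1,3,5,8,11,12,14,18,19): it rises to 31 then falls. Length 9 is optimal.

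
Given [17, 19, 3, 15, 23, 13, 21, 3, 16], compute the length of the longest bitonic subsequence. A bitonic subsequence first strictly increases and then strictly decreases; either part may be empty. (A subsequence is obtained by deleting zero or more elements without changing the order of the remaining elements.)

5

Let inc[i] be the LIS ending at i and dec[i] the longest strictly decreasing subsequence starting at i. inc = [1, 2, 1, 2, 3, 2, 3, 1, 3], dec = [4, 4, 1, 3, 3, 2, 2, 1, 1].
max_i inc[i]+dec[i]−1 = 5, with one witness 17, 19, 15, 13, 3.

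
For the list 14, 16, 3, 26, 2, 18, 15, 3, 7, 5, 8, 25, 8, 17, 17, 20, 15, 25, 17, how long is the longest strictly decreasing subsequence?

5

One longest decreasing subsequence is 26, 18, 15, 7, 5 (positions 4,6,7,9,10), of length 5; no longer one exists.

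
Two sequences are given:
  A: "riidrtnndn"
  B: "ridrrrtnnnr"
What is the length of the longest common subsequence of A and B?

A longest common subsequence is ridrtnnn (length 8); the LCS DP confirms no longer common subsequence exists.

8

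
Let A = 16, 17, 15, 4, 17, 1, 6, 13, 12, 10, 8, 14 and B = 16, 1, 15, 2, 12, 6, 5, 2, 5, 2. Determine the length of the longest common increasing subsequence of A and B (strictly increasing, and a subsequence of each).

2

For each value that appears in both, track the longest common increasing run ending there.
The best achievable length is 2; one witness is 1, 12 (A-positions 6,9, B-positions 2,5).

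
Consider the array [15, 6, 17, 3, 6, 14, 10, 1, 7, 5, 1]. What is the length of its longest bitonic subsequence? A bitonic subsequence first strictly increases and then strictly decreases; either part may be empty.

7

One longest bitonic subsequence is 15, 17, 14, 10, 7, 5, 1 (positions 1,3,6,7,9,10,11): it rises to 17 then falls. Length 7 is optimal.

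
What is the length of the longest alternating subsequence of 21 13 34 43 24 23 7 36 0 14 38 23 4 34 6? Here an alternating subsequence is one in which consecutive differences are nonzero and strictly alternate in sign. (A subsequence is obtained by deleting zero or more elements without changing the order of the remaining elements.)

10

A longest alternating subsequence is 21, 13, 34, 24, 36, 0, 38, 23, 34, 6 (positions 1,2,3,5,8,9,11,12,14,15); its 9 consecutive differences strictly alternate in sign, and length 10 is optimal.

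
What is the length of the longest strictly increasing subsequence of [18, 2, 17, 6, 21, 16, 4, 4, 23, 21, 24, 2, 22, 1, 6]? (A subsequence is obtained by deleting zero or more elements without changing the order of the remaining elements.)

5

Let dp[i] be the longest increasing subsequence ending at position i. Then dp = [1, 1, 2, 2, 3, 3, 2, 2, 4, 4, 5, 1, 5, 1, 3].
The maximum is 5; one witness is 2, 17, 21, 23, 24 at positions 2,3,5,9,11.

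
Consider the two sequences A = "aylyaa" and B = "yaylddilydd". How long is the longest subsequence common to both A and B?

4

Backtracking the LCS table gives one alignment: a (A1,B2) → y (A2,B3) → l (A3,B8) → y (A4,B9).
So the longest common subsequence has length 4.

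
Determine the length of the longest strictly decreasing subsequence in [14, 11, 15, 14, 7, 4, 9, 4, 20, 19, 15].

Let dp[i] be the longest decreasing subsequence ending at position i. Then dp = [1, 2, 1, 2, 3, 4, 3, 4, 1, 2, 3].
The maximum is 4; one witness is 14, 11, 7, 4 at positions 1,2,5,6.

4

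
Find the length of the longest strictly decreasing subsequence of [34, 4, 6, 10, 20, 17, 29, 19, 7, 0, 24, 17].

5

Let dp[i] be the longest decreasing subsequence ending at position i. Then dp = [1, 2, 2, 2, 2, 3, 2, 3, 4, 5, 3, 4].
The maximum is 5; one witness is 34, 20, 17, 7, 0 at positions 1,5,6,9,10.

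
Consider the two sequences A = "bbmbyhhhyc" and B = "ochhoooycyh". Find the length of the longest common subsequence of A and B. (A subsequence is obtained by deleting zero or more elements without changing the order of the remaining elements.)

A longest common subsequence is hhyc (length 4); the LCS DP confirms no longer common subsequence exists.

4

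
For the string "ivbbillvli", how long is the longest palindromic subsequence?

6

One longest palindromic subsequence is ivllvi (positions 1,2,6,7,8,10); it reads the same forward and backward, and the interval DP gives dp[1][10] = 6.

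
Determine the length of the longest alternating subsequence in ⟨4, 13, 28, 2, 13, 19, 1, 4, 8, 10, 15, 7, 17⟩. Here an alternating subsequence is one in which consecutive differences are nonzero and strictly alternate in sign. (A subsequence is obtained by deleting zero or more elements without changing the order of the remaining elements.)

A longest alternating subsequence is 4, 13, 2, 13, 1, 8, 7, 17 (positions 1,2,4,5,7,9,12,13); its 7 consecutive differences strictly alternate in sign, and length 8 is optimal.

8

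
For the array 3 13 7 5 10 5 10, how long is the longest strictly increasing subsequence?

3

One longest increasing subsequence is 3, 7, 10 (positions 1,3,5), of length 3; no longer one exists.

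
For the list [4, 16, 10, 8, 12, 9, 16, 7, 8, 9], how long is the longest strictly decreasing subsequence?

One longest decreasing subsequence is 16, 10, 8, 7 (positions 2,3,4,8), of length 4; no longer one exists.

4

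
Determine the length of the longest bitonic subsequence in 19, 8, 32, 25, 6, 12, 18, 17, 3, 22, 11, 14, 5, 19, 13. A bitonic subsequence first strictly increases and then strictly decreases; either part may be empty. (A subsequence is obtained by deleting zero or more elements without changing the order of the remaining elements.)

One longest bitonic subsequence is 19, 32, 25, 18, 17, 14, 13 (positions 1,3,4,7,8,12,15): it rises to 32 then falls. Length 7 is optimal.

7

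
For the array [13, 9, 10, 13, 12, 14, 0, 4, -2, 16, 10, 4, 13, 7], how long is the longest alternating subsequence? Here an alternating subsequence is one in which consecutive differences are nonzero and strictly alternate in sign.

12

A longest alternating subsequence is 13, 9, 13, 12, 14, 0, 4, -2, 16, 10, 13, 7 (positions 1,2,4,5,6,7,8,9,10,11,13,14); its 11 consecutive differences strictly alternate in sign, and length 12 is optimal.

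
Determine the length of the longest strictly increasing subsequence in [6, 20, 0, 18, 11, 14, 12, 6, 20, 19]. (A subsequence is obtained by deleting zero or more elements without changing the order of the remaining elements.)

4

One longest increasing subsequence is 6, 11, 14, 20 (positions 1,5,6,9), of length 4; no longer one exists.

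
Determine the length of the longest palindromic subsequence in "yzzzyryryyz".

7

Using dp[i][j] = 2 + dp[i+1][j−1] if the ends match, else max(dp[i+1][j], dp[i][j−1]):
dp[1][11] = 7. A witness is zyyryyz at positions 2,5,7,8,9,10,11.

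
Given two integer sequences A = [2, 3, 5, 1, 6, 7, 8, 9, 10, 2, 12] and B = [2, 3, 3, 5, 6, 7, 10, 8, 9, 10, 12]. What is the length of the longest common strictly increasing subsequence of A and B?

9

A longest common strictly increasing subsequence is 2, 3, 5, 6, 7, 8, 9, 10, 12 (length 9); it appears in order in both A and B, and no longer such subsequence exists.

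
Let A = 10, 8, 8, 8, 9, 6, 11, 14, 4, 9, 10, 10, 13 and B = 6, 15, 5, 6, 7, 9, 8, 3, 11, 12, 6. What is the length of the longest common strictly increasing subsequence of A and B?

2

For each value that appears in both, track the longest common increasing run ending there.
The best achievable length is 2; one witness is 6, 9 (A-positions 6,10, B-positions 1,6).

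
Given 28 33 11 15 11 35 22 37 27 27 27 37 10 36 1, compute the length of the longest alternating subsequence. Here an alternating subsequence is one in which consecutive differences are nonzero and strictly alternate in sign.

13

Track the best alternating length ending on an up-step vs a down-step at each position: up/down = 1/1, 2/1, 1/3, 4/3, 1/5, 6/1, 6/7, 8/1, 8/9, 8/9, 8/9, 10/1, 1/11, 12/11, 1/13.
The maximum over both is 13; one such subsequence is 28, 33, 11, 15, 11, 35, 22, 37, 27, 37, 10, 36, 1.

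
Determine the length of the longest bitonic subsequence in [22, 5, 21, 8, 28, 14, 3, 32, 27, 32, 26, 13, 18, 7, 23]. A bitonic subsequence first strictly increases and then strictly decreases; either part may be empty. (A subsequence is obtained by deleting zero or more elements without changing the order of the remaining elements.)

One longest bitonic subsequence is 5, 21, 28, 32, 27, 26, 18, 7 (positions 2,3,5,8,9,11,13,14): it rises to 32 then falls. Length 8 is optimal.

8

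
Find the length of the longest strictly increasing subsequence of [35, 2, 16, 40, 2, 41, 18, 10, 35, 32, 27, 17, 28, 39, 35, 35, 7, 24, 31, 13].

One longest increasing subsequence is 2, 16, 18, 27, 28, 39 (positions 2,3,7,11,13,14), of length 6; no longer one exists.

6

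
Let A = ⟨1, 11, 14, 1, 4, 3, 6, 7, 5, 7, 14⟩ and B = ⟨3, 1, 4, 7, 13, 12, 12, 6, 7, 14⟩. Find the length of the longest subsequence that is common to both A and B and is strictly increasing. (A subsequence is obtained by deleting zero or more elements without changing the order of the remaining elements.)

5

A longest common strictly increasing subsequence is 1, 4, 6, 7, 14 (length 5); it appears in order in both A and B, and no longer such subsequence exists.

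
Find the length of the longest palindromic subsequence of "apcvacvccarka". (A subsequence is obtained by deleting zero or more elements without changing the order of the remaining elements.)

Using dp[i][j] = 2 + dp[i+1][j−1] if the ends match, else max(dp[i+1][j], dp[i][j−1]):
dp[1][13] = 7. A witness is aacccaa at positions 1,5,6,8,9,10,13.

7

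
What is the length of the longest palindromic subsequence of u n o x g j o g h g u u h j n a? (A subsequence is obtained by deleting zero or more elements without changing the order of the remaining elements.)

8

Using dp[i][j] = 2 + dp[i+1][j−1] if the ends match, else max(dp[i+1][j], dp[i][j−1]):
dp[1][16] = 8. A witness is njhuuhjn at positions 2,6,9,11,12,13,14,15.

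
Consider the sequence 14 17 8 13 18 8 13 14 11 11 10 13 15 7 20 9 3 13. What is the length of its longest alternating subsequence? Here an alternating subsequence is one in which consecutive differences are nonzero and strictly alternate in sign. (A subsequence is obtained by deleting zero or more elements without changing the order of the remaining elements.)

12

Track the best alternating length ending on an up-step vs a down-step at each position: up/down = 1/1, 2/1, 1/3, 4/3, 4/1, 1/5, 6/5, 6/5, 6/7, 6/7, 6/7, 8/7, 8/5, 1/9, 10/1, 10/11, 1/11, 12/11.
The maximum over both is 12; one such subsequence is 14, 17, 8, 13, 8, 13, 11, 13, 7, 20, 9, 13.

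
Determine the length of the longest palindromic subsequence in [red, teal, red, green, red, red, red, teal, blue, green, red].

One longest palindromic subsequence is red teal red red red red teal red (positions 1,2,3,5,6,7,8,11); it reads the same forward and backward, and the interval DP gives dp[1][11] = 8.

8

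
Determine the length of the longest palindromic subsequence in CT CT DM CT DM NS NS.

3

One longest palindromic subsequence is DM CT DM (positions 3,4,5); it reads the same forward and backward, and the interval DP gives dp[1][7] = 3.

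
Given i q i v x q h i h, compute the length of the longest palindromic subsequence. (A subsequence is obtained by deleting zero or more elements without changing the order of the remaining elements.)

5

One longest palindromic subsequence is iqxqi (positions 1,2,5,6,8); it reads the same forward and backward, and the interval DP gives dp[1][9] = 5.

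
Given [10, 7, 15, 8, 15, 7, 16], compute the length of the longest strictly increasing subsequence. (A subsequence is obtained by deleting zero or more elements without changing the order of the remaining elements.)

4

One longest increasing subsequence is 7, 8, 15, 16 (positions 2,4,5,7), of length 4; no longer one exists.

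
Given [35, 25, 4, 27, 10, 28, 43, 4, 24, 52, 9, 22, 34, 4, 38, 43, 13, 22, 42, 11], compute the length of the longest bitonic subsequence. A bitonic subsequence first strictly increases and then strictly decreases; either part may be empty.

Let inc[i] be the LIS ending at i and dec[i] the longest strictly decreasing subsequence starting at i. inc = [1, 1, 1, 2, 2, 3, 4, 1, 3, 5, 2, 3, 4, 1, 5, 6, 3, 4, 6, 3], dec = [6, 5, 1, 5, 3, 5, 5, 1, 4, 4, 2, 3, 3, 1, 3, 3, 2, 2, 2, 1].
max_i inc[i]+dec[i]−1 = 8, with one witness 25, 27, 28, 43, 24, 22, 13, 11.

8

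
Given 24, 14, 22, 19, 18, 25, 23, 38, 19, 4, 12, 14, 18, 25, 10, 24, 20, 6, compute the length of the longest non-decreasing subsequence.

Let dp[i] be the longest non-decreasing subsequence ending at position i. Then dp = [1, 1, 2, 2, 2, 3, 3, 4, 3, 1, 2, 3, 4, 5, 2, 5, 5, 2].
The maximum is 5; one witness is 4, 12, 14, 18, 25 at positions 10,11,12,13,14.

5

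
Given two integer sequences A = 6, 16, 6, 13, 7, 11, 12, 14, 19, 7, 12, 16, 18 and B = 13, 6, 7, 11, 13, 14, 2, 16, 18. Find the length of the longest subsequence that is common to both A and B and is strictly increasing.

6

A longest common strictly increasing subsequence is 6, 7, 11, 14, 16, 18 (length 6); it appears in order in both A and B, and no longer such subsequence exists.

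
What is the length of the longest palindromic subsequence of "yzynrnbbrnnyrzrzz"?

One longest palindromic subsequence is zynnbbnnyz (positions 2,3,4,6,7,8,10,11,12,17); it reads the same forward and backward, and the interval DP gives dp[1][17] = 10.

10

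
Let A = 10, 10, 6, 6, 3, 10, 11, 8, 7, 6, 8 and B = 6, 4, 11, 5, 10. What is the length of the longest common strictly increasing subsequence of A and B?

2

For each value that appears in both, track the longest common increasing run ending there.
The best achievable length is 2; one witness is 6, 11 (A-positions 3,7, B-positions 1,3).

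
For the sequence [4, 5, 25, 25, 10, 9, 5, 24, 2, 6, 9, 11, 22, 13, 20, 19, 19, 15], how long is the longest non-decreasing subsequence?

One longest non-decreasing subsequence is 4, 5, 5, 6, 9, 11, 13, 19, 19 (positions 1,2,7,10,11,12,14,16,17), of length 9; no longer one exists.

9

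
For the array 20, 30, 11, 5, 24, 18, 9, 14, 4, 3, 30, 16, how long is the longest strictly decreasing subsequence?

Let dp[i] be the longest decreasing subsequence ending at position i. Then dp = [1, 1, 2, 3, 2, 3, 4, 4, 5, 6, 1, 4].
The maximum is 6; one witness is 30, 24, 18, 9, 4, 3 at positions 2,5,6,7,9,10.

6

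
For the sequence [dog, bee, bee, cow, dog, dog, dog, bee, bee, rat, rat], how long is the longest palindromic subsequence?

One longest palindromic subsequence is bee bee dog dog dog bee bee (positions 2,3,5,6,7,8,9); it reads the same forward and backward, and the interval DP gives dp[1][11] = 7.

7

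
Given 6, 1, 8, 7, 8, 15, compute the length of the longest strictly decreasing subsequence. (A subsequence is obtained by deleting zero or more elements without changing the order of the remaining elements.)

2

Let dp[i] be the longest decreasing subsequence ending at position i. Then dp = [1, 2, 1, 2, 1, 1].
The maximum is 2; one witness is 6, 1 at positions 1,2.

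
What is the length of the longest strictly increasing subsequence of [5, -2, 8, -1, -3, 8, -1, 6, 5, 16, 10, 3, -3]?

4

Let dp[i] be the longest increasing subsequence ending at position i. Then dp = [1, 1, 2, 2, 1, 3, 2, 3, 3, 4, 4, 3, 1].
The maximum is 4; one witness is -2, -1, 8, 16 at positions 2,4,6,10.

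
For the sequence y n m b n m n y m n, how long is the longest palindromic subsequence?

Using dp[i][j] = 2 + dp[i+1][j−1] if the ends match, else max(dp[i+1][j], dp[i][j−1]):
dp[1][10] = 7. A witness is nmnmnmn at positions 2,3,5,6,7,9,10.

7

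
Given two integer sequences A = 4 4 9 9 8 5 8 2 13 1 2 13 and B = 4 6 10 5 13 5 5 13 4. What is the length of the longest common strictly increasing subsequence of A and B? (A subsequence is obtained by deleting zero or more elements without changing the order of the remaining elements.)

3

For each value that appears in both, track the longest common increasing run ending there.
The best achievable length is 3; one witness is 4, 5, 13 (A-positions 1,6,9, B-positions 1,4,5).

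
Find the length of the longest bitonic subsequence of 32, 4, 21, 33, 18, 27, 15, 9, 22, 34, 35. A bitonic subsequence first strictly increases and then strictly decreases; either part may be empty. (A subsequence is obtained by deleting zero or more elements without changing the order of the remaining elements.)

6

Let inc[i] be the LIS ending at i and dec[i] the longest strictly decreasing subsequence starting at i. inc = [1, 1, 2, 3, 2, 3, 2, 2, 3, 4, 5], dec = [5, 1, 4, 4, 3, 3, 2, 1, 1, 1, 1].
max_i inc[i]+dec[i]−1 = 6, with one witness 4, 21, 33, 27, 15, 9.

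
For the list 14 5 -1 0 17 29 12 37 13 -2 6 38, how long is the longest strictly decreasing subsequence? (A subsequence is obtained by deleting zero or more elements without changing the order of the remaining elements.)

Let dp[i] be the longest decreasing subsequence ending at position i. Then dp = [1, 2, 3, 3, 1, 1, 2, 1, 2, 4, 3, 1].
The maximum is 4; one witness is 14, 5, -1, -2 at positions 1,2,3,10.

4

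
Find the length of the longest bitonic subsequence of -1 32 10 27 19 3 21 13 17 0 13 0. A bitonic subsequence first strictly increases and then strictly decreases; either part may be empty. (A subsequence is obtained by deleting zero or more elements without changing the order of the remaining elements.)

7

One longest bitonic subsequence is -1, 32, 27, 21, 17, 13, 0 (positions 1,2,4,7,9,11,12): it rises to 32 then falls. Length 7 is optimal.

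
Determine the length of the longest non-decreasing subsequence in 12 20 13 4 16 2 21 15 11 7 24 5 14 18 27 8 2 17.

One longest non-decreasing subsequence is 12, 13, 16, 21, 24, 27 (positions 1,3,5,7,11,15), of length 6; no longer one exists.

6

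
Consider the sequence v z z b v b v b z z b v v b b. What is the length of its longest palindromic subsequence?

11

One longest palindromic subsequence is vzzbvbvbzzv (positions 1,2,3,4,5,6,7,8,9,10,13); it reads the same forward and backward, and the interval DP gives dp[1][15] = 11.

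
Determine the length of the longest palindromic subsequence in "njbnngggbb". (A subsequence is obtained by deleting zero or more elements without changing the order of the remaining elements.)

5

One longest palindromic subsequence is bgggb (positions 3,6,7,8,10); it reads the same forward and backward, and the interval DP gives dp[1][10] = 5.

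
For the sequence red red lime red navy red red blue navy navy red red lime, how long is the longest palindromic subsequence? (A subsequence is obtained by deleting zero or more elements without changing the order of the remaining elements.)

8

One longest palindromic subsequence is lime red red navy navy red red lime (positions 3,4,6,9,10,11,12,13); it reads the same forward and backward, and the interval DP gives dp[1][13] = 8.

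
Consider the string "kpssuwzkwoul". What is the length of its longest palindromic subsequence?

5

One longest palindromic subsequence is uwkwu (positions 5,6,8,9,11); it reads the same forward and backward, and the interval DP gives dp[1][12] = 5.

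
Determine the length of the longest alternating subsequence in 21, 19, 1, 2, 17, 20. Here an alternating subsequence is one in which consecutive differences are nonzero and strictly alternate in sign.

3

A longest alternating subsequence is 21, 1, 2 (positions 1,3,4); its 2 consecutive differences strictly alternate in sign, and length 3 is optimal.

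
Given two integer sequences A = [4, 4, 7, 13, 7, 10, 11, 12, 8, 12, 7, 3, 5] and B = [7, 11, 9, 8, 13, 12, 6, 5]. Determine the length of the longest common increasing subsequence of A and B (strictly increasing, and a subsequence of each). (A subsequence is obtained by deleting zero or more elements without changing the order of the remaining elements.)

3

For each value that appears in both, track the longest common increasing run ending there.
The best achievable length is 3; one witness is 7, 11, 12 (A-positions 3,7,8, B-positions 1,2,6).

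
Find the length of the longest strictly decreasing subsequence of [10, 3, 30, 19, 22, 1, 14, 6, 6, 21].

4

Scanning left to right, the best length ending at each element is: 10→1, 3→2, 30→1, 19→2, 22→2, 1→3, 14→3, 6→4, 6→4, 21→3.
So the longest decreasing subsequence has length 4, e.g. 30, 19, 14, 6.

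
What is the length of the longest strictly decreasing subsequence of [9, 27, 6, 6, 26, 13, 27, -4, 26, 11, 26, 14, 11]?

4

Scanning left to right, the best length ending at each element is: 9→1, 27→1, 6→2, 6→2, 26→2, 13→3, 27→1, -4→4, 26→2, 11→4, 26→2, 14→3, 11→4.
So the longest decreasing subsequence has length 4, e.g. 27, 26, 13, -4.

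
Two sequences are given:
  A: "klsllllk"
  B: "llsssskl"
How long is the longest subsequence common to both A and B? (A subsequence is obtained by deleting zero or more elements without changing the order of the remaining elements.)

A longest common subsequence is lsl (length 3); the LCS DP confirms no longer common subsequence exists.

3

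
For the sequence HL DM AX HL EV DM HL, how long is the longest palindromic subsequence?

5

Using dp[i][j] = 2 + dp[i+1][j−1] if the ends match, else max(dp[i+1][j], dp[i][j−1]):
dp[1][7] = 5. A witness is HL DM EV DM HL at positions 1,2,5,6,7.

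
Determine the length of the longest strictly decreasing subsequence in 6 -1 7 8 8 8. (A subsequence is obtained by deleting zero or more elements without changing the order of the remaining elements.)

Scanning left to right, the best length ending at each element is: 6→1, -1→2, 7→1, 8→1, 8→1, 8→1.
So the longest decreasing subsequence has length 2, e.g. 6, -1.

2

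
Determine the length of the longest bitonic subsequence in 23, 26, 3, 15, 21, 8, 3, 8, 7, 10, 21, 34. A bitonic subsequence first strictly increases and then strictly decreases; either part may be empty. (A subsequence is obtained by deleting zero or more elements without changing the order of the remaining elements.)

One longest bitonic subsequence is 23, 26, 21, 8, 7 (positions 1,2,5,8,9): it rises to 26 then falls. Length 5 is optimal.

5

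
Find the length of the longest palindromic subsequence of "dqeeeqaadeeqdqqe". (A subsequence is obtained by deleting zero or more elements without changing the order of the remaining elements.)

10

Using dp[i][j] = 2 + dp[i+1][j−1] if the ends match, else max(dp[i+1][j], dp[i][j−1]):
dp[1][16] = 10. A witness is dqeeaaeeqd at positions 1,2,3,4,7,8,10,11,12,13.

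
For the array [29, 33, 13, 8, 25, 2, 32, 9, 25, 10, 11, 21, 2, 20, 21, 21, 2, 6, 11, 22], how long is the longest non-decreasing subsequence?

One longest non-decreasing subsequence is 8, 9, 10, 11, 21, 21, 21, 22 (positions 4,8,10,11,12,15,16,20), of length 8; no longer one exists.

8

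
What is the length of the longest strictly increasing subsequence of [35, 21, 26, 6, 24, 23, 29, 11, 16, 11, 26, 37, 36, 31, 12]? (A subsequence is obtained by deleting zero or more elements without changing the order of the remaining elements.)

Scanning left to right, the best length ending at each element is: 35→1, 21→1, 26→2, 6→1, 24→2, 23→2, 29→3, 11→2, 16→3, 11→2, 26→4, 37→5, 36→5, 31→5, 12→3.
So the longest increasing subsequence has length 5, e.g. 6, 11, 16, 26, 37.

5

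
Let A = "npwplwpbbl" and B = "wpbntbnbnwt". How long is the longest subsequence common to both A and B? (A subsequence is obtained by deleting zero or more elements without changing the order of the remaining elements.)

4

A longest common subsequence is wpbb (length 4); the LCS DP confirms no longer common subsequence exists.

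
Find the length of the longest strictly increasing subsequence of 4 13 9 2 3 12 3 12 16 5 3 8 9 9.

5

Let dp[i] be the longest increasing subsequence ending at position i. Then dp = [1, 2, 2, 1, 2, 3, 2, 3, 4, 3, 2, 4, 5, 5].
The maximum is 5; one witness is 2, 3, 5, 8, 9 at positions 4,5,10,12,13.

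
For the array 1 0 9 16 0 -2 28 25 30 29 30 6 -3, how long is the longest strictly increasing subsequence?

6

Let dp[i] be the longest increasing subsequence ending at position i. Then dp = [1, 1, 2, 3, 1, 1, 4, 4, 5, 5, 6, 2, 1].
The maximum is 6; one witness is 1, 9, 16, 28, 29, 30 at positions 1,3,4,7,10,11.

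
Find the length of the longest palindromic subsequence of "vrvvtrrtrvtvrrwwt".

One longest palindromic subsequence is rvvtrrtvvr (positions 2,3,4,5,6,7,8,10,12,14); it reads the same forward and backward, and the interval DP gives dp[1][17] = 10.

10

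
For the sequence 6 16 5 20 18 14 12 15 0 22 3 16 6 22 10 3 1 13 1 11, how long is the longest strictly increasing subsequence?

5

One longest increasing subsequence is 6, 14, 15, 16, 22 (positions 1,6,8,12,14), of length 5; no longer one exists.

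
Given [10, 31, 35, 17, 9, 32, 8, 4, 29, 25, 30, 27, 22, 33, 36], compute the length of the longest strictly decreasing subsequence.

5

Let dp[i] be the longest decreasing subsequence ending at position i. Then dp = [1, 1, 1, 2, 3, 2, 4, 5, 3, 4, 3, 4, 5, 2, 1].
The maximum is 5; one witness is 31, 17, 9, 8, 4 at positions 2,4,5,7,8.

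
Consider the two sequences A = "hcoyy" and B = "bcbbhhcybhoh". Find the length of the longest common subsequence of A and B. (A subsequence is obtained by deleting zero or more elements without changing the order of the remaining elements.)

3

A longest common subsequence is hco (length 3); the LCS DP confirms no longer common subsequence exists.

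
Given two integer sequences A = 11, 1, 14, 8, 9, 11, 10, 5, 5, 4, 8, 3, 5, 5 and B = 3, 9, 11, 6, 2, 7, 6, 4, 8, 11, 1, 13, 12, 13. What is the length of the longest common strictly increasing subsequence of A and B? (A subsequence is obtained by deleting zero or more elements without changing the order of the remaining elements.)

For each value that appears in both, track the longest common increasing run ending there.
The best achievable length is 2; one witness is 9, 11 (A-positions 5,6, B-positions 2,3).

2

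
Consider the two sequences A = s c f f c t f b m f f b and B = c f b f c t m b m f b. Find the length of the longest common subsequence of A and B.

A longest common subsequence is cffctbmfb (length 9); the LCS DP confirms no longer common subsequence exists.

9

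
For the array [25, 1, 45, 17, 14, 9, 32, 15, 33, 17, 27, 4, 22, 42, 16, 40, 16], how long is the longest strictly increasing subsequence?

One longest increasing subsequence is 1, 14, 15, 17, 27, 42 (positions 2,5,8,10,11,14), of length 6; no longer one exists.

6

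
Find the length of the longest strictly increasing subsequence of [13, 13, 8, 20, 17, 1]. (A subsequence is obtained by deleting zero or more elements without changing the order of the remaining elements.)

Scanning left to right, the best length ending at each element is: 13→1, 13→1, 8→1, 20→2, 17→2, 1→1.
So the longest increasing subsequence has length 2, e.g. 13, 20.

2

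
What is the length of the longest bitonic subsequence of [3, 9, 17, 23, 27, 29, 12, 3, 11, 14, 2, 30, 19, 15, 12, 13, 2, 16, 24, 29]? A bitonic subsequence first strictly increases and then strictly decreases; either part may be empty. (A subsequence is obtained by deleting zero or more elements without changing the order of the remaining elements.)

11

One longest bitonic subsequence is 3, 9, 17, 23, 27, 29, 30, 19, 15, 13, 2 (positions 1,2,3,4,5,6,12,13,14,16,17): it rises to 30 then falls. Length 11 is optimal.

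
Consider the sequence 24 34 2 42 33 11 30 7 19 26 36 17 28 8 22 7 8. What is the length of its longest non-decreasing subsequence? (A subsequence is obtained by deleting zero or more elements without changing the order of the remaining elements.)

Scanning left to right, the best length ending at each element is: 24→1, 34→2, 2→1, 42→3, 33→2, 11→2, 30→3, 7→2, 19→3, 26→4, 36→5, 17→3, 28→5, 8→3, 22→4, 7→3, 8→4.
So the longest non-decreasing subsequence has length 5, e.g. 2, 11, 19, 26, 36.

5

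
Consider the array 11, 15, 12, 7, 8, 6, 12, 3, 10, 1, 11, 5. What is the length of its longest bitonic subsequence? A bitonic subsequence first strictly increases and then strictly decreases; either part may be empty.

7

Let inc[i] be the LIS ending at i and dec[i] the longest strictly decreasing subsequence starting at i. inc = [1, 2, 2, 1, 2, 1, 3, 1, 3, 1, 4, 2], dec = [5, 6, 5, 4, 4, 3, 3, 2, 2, 1, 2, 1].
max_i inc[i]+dec[i]−1 = 7, with one witness 11, 15, 12, 8, 6, 3, 1.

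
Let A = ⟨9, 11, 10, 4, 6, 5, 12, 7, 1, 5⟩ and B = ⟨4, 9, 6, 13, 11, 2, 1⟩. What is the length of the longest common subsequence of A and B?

3

A longest common subsequence is 9, 11, 1 (length 3); the LCS DP confirms no longer common subsequence exists.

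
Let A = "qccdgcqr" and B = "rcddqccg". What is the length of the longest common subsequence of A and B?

4

Backtracking the LCS table gives one alignment: q (A1,B5) → c (A2,B6) → c (A3,B7) → g (A5,B8).
So the longest common subsequence has length 4.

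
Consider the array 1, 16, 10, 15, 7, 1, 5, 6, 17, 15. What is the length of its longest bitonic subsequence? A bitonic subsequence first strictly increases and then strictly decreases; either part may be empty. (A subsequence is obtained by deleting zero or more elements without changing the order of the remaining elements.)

5

Let inc[i] be the LIS ending at i and dec[i] the longest strictly decreasing subsequence starting at i. inc = [1, 2, 2, 3, 2, 1, 2, 3, 4, 4], dec = [1, 4, 3, 3, 2, 1, 1, 1, 2, 1].
max_i inc[i]+dec[i]−1 = 5, with one witness 1, 16, 15, 7, 6.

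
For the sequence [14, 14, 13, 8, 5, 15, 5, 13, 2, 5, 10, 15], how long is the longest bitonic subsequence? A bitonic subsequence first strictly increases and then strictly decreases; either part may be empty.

5

Let inc[i] be the LIS ending at i and dec[i] the longest strictly decreasing subsequence starting at i. inc = [1, 1, 1, 1, 1, 2, 1, 2, 1, 2, 3, 4], dec = [5, 5, 4, 3, 2, 3, 2, 2, 1, 1, 1, 1].
max_i inc[i]+dec[i]−1 = 5, with one witness 14, 13, 8, 5, 2.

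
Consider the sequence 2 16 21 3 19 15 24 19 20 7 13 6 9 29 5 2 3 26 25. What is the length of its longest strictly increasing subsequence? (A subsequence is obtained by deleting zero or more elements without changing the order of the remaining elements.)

6

Let dp[i] be the longest increasing subsequence ending at position i. Then dp = [1, 2, 3, 2, 3, 3, 4, 4, 5, 3, 4, 3, 4, 6, 3, 1, 2, 6, 6].
The maximum is 6; one witness is 2, 3, 15, 19, 20, 29 at positions 1,4,6,8,9,14.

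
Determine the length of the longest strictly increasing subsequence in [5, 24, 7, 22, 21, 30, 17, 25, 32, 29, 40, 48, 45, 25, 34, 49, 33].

8

One longest increasing subsequence is 5, 7, 22, 30, 32, 40, 48, 49 (positions 1,3,4,6,9,11,12,16), of length 8; no longer one exists.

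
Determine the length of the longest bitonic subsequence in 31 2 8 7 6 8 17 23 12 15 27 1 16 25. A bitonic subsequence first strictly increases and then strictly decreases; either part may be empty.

7

Let inc[i] be the LIS ending at i and dec[i] the longest strictly decreasing subsequence starting at i. inc = [1, 1, 2, 2, 2, 3, 4, 5, 4, 5, 6, 1, 6, 7], dec = [5, 2, 4, 3, 2, 2, 3, 3, 2, 2, 2, 1, 1, 1].
max_i inc[i]+dec[i]−1 = 7, with one witness 2, 7, 8, 17, 23, 15, 1.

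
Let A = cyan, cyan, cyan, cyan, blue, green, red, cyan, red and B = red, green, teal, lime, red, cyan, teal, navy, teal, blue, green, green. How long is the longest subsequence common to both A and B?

3

Backtracking the LCS table gives one alignment: cyan (A1,B6) → blue (A5,B10) → green (A6,B12).
So the longest common subsequence has length 3.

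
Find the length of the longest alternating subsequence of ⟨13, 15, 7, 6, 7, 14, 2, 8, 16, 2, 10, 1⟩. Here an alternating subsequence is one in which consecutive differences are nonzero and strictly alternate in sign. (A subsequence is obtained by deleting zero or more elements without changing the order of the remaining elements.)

9

Track the best alternating length ending on an up-step vs a down-step at each position: up/down = 1/1, 2/1, 1/3, 1/3, 4/3, 4/3, 1/5, 6/5, 6/1, 1/7, 8/7, 1/9.
The maximum over both is 9; one such subsequence is 13, 15, 6, 7, 2, 8, 2, 10, 1.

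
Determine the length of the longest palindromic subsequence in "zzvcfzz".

One longest palindromic subsequence is zzfzz (positions 1,2,5,6,7); it reads the same forward and backward, and the interval DP gives dp[1][7] = 5.

5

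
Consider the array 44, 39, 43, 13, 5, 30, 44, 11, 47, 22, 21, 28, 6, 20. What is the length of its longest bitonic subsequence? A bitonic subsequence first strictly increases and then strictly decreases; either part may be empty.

7

One longest bitonic subsequence is 39, 43, 44, 47, 22, 21, 20 (positions 2,3,7,9,10,11,14): it rises to 47 then falls. Length 7 is optimal.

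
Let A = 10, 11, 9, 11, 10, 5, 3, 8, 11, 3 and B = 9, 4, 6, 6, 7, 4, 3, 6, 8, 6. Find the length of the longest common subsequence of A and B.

Backtracking the LCS table gives one alignment: 9 (A3,B1) → 3 (A7,B7) → 8 (A8,B9).
So the longest common subsequence has length 3.

3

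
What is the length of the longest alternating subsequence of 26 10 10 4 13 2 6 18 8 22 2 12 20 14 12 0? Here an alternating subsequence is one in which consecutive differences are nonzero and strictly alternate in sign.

Track the best alternating length ending on an up-step vs a down-step at each position: up/down = 1/1, 1/2, 1/2, 1/2, 3/2, 1/4, 5/4, 5/2, 5/6, 7/2, 1/8, 9/8, 9/8, 9/10, 9/10, 1/10.
The maximum over both is 10; one such subsequence is 26, 10, 13, 2, 18, 8, 22, 2, 20, 14.

10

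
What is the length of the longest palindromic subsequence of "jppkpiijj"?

5

One longest palindromic subsequence is jpkpj (positions 1,3,4,5,9); it reads the same forward and backward, and the interval DP gives dp[1][9] = 5.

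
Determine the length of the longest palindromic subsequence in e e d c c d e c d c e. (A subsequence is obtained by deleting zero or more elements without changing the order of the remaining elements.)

One longest palindromic subsequence is eedccdee (positions 1,2,3,4,5,6,7,11); it reads the same forward and backward, and the interval DP gives dp[1][11] = 8.

8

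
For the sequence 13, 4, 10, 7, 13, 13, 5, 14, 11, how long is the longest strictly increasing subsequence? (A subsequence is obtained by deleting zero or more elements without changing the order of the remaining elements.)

Scanning left to right, the best length ending at each element is: 13→1, 4→1, 10→2, 7→2, 13→3, 13→3, 5→2, 14→4, 11→3.
So the longest increasing subsequence has length 4, e.g. 4, 10, 13, 14.

4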